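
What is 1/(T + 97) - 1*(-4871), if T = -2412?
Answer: 11276364/2315 ≈ 4871.0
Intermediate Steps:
1/(T + 97) - 1*(-4871) = 1/(-2412 + 97) - 1*(-4871) = 1/(-2315) + 4871 = -1/2315 + 4871 = 11276364/2315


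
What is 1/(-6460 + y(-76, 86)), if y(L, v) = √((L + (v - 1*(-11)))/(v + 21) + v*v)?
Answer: -691220/4464489807 - √84679051/4464489807 ≈ -0.00015689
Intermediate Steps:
y(L, v) = √(v² + (11 + L + v)/(21 + v)) (y(L, v) = √((L + (v + 11))/(21 + v) + v²) = √((L + (11 + v))/(21 + v) + v²) = √((11 + L + v)/(21 + v) + v²) = √(v² + (11 + L + v)/(21 + v)))
1/(-6460 + y(-76, 86)) = 1/(-6460 + √((11 - 76 + 86 + 86²*(21 + 86))/(21 + 86))) = 1/(-6460 + √((11 - 76 + 86 + 7396*107)/107)) = 1/(-6460 + √((11 - 76 + 86 + 791372)/107)) = 1/(-6460 + √((1/107)*791393)) = 1/(-6460 + √(791393/107)) = 1/(-6460 + √84679051/107)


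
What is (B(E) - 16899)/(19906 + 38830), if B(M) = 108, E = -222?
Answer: -16791/58736 ≈ -0.28587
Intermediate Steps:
(B(E) - 16899)/(19906 + 38830) = (108 - 16899)/(19906 + 38830) = -16791/58736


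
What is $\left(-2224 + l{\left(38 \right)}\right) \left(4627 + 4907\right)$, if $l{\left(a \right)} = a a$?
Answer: $-7436520$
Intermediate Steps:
$l{\left(a \right)} = a^{2}$
$\left(-2224 + l{\left(38 \right)}\right) \left(4627 + 4907\right) = \left(-2224 + 38^{2}\right) \left(4627 + 4907\right) = \left(-2224 + 1444\right) 9534 = \left(-780\right) 9534 = -7436520$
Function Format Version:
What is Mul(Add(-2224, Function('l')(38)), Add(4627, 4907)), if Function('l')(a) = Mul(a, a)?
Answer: -7436520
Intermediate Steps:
Function('l')(a) = Pow(a, 2)
Mul(Add(-2224, Function('l')(38)), Add(4627, 4907)) = Mul(Add(-2224, Pow(38, 2)), Add(4627, 4907)) = Mul(Add(-2224, 1444), 9534) = Mul(-780, 9534) = -7436520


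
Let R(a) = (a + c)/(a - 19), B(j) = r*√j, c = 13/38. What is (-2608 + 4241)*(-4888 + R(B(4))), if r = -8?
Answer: -303292191/38 ≈ -7.9814e+6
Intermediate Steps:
c = 13/38 (c = 13*(1/38) = 13/38 ≈ 0.34211)
B(j) = -8*√j
R(a) = (13/38 + a)/(-19 + a) (R(a) = (a + 13/38)/(a - 19) = (13/38 + a)/(-19 + a))
(-2608 + 4241)*(-4888 + R(B(4))) = (-2608 + 4241)*(-4888 + (13/38 - 8*√4)/(-19 - 8*√4)) = 1633*(-4888 + (13/38 - 8*2)/(-19 - 8*2)) = 1633*(-4888 + (13/38 - 16)/(-19 - 16)) = 1633*(-4888 - 595/38/(-35)) = 1633*(-4888 - 1/35*(-595/38)) = 1633*(-4888 + 17/38) = 1633*(-185727/38) = -303292191/38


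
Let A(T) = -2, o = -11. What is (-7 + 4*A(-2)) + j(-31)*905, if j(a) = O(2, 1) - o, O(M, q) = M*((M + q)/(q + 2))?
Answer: 11750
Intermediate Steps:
O(M, q) = M*(M + q)/(2 + q) (O(M, q) = M*((M + q)/(2 + q)) = M*(M + q)/(2 + q))
j(a) = 13 (j(a) = 2*(2 + 1)/(2 + 1) - 1*(-11) = 2*3/3 + 11 = 2*(⅓)*3 + 11 = 2 + 11 = 13)
(-7 + 4*A(-2)) + j(-31)*905 = (-7 + 4*(-2)) + 13*905 = (-7 - 8) + 11765 = -15 + 11765 = 11750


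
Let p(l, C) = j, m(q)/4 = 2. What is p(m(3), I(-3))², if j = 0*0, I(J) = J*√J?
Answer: 0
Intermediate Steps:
I(J) = J^(3/2)
m(q) = 8 (m(q) = 4*2 = 8)
j = 0
p(l, C) = 0
p(m(3), I(-3))² = 0² = 0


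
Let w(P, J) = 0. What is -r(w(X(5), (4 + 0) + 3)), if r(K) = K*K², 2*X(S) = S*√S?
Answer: 0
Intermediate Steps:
X(S) = S^(3/2)/2 (X(S) = (S*√S)/2 = S^(3/2)/2)
r(K) = K³
-r(w(X(5), (4 + 0) + 3)) = -1*0³ = -1*0 = 0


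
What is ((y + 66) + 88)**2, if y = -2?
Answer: 23104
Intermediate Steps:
((y + 66) + 88)**2 = ((-2 + 66) + 88)**2 = (64 + 88)**2 = 152**2 = 23104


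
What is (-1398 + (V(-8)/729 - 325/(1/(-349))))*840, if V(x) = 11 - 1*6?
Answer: 22866952640/243 ≈ 9.4103e+7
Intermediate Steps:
V(x) = 5 (V(x) = 11 - 6 = 5)
(-1398 + (V(-8)/729 - 325/(1/(-349))))*840 = (-1398 + (5/729 - 325/(1/(-349))))*840 = (-1398 + (5*(1/729) - 325/(-1/349)))*840 = (-1398 + (5/729 - 325*(-349)))*840 = (-1398 + (5/729 + 113425))*840 = (-1398 + 82686830/729)*840 = (81667688/729)*840 = 22866952640/243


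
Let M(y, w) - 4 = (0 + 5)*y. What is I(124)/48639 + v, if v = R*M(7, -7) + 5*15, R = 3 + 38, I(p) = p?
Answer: 2626510/1569 ≈ 1674.0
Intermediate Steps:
M(y, w) = 4 + 5*y (M(y, w) = 4 + (0 + 5)*y = 4 + 5*y)
R = 41
v = 1674 (v = 41*(4 + 5*7) + 5*15 = 41*(4 + 35) + 75 = 41*39 + 75 = 1599 + 75 = 1674)
I(124)/48639 + v = 124/48639 + 1674 = 124*(1/48639) + 1674 = 4/1569 + 1674 = 2626510/1569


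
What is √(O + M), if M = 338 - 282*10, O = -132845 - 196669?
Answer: 2*I*√82999 ≈ 576.19*I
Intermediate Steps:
O = -329514
M = -2482 (M = 338 - 2820 = -2482)
√(O + M) = √(-329514 - 2482) = √(-331996) = 2*I*√82999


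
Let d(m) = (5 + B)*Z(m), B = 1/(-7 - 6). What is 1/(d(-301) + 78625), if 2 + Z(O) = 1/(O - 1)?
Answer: 1963/154321515 ≈ 1.2720e-5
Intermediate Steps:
Z(O) = -2 + 1/(-1 + O) (Z(O) = -2 + 1/(O - 1) = -2 + 1/(-1 + O))
B = -1/13 (B = 1/(-13) = -1/13 ≈ -0.076923)
d(m) = 64*(3 - 2*m)/(13*(-1 + m)) (d(m) = (5 - 1/13)*((3 - 2*m)/(-1 + m)) = 64*((3 - 2*m)/(-1 + m))/13 = 64*(3 - 2*m)/(13*(-1 + m)))
1/(d(-301) + 78625) = 1/(64*(3 - 2*(-301))/(13*(-1 - 301)) + 78625) = 1/((64/13)*(3 + 602)/(-302) + 78625) = 1/((64/13)*(-1/302)*605 + 78625) = 1/(-19360/1963 + 78625) = 1/(154321515/1963) = 1963/154321515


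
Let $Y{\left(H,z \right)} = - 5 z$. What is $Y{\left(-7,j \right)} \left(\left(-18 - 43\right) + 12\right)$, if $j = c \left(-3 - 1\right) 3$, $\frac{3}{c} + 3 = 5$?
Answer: $-4410$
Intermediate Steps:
$c = \frac{3}{2}$ ($c = \frac{3}{-3 + 5} = \frac{3}{2} \approx 1.5$)
$j = -18$ ($j = \frac{3 \left(-3 - 1\right) 3}{2} = \frac{3 \left(\left(-4\right) 3\right)}{2} = \frac{3}{2} \left(-12\right) = -18$)
$Y{\left(-7,j \right)} \left(\left(-18 - 43\right) + 12\right) = \left(-5\right) \left(-18\right) \left(\left(-18 - 43\right) + 12\right) = 90 \left(-61 + 12\right) = 90 \left(-49\right) = -4410$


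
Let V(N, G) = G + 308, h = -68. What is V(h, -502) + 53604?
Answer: 53410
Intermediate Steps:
V(N, G) = 308 + G
V(h, -502) + 53604 = (308 - 502) + 53604 = -194 + 53604 = 53410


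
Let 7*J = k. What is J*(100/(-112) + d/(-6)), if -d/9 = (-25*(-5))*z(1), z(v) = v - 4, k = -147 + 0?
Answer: 47325/4 ≈ 11831.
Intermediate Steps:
k = -147
z(v) = -4 + v
d = 3375 (d = -9*(-25*(-5))*(-4 + 1) = -9*(-5*(-25))*(-3) = -1125*(-3) = -9*(-375) = 3375)
J = -21 (J = (⅐)*(-147) = -21)
J*(100/(-112) + d/(-6)) = -21*(100/(-112) + 3375/(-6)) = -21*(100*(-1/112) + 3375*(-⅙)) = -21*(-25/28 - 1125/2) = -21*(-15775/28) = 47325/4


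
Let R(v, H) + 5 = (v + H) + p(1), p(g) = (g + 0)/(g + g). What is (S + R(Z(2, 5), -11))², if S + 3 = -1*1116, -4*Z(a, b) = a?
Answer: 1288225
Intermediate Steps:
Z(a, b) = -a/4
p(g) = ½ (p(g) = g/((2*g)) = g*(1/(2*g)) = ½)
S = -1119 (S = -3 - 1*1116 = -3 - 1116 = -1119)
R(v, H) = -9/2 + H + v (R(v, H) = -5 + ((v + H) + ½) = -5 + ((H + v) + ½) = -5 + (½ + H + v) = -9/2 + H + v)
(S + R(Z(2, 5), -11))² = (-1119 + (-9/2 - 11 - ¼*2))² = (-1119 + (-9/2 - 11 - ½))² = (-1119 - 16)² = (-1135)² = 1288225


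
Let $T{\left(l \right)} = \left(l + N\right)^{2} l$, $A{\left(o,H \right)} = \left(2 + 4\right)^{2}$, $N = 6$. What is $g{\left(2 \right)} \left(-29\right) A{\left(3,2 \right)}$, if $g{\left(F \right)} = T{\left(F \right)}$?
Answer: $-133632$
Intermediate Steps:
$A{\left(o,H \right)} = 36$ ($A{\left(o,H \right)} = 6^{2} = 36$)
$T{\left(l \right)} = l \left(6 + l\right)^{2}$ ($T{\left(l \right)} = \left(l + 6\right)^{2} l = \left(6 + l\right)^{2} l = l \left(6 + l\right)^{2}$)
$g{\left(F \right)} = F \left(6 + F\right)^{2}$
$g{\left(2 \right)} \left(-29\right) A{\left(3,2 \right)} = 2 \left(6 + 2\right)^{2} \left(-29\right) 36 = 2 \cdot 8^{2} \left(-29\right) 36 = 2 \cdot 64 \left(-29\right) 36 = 128 \left(-29\right) 36 = \left(-3712\right) 36 = -133632$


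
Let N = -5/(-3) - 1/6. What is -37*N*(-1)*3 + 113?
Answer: 559/2 ≈ 279.50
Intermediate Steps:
N = 3/2 (N = -5*(-1/3) - 1*1/6 = 5/3 - 1/6 = 3/2 ≈ 1.5000)
-37*N*(-1)*3 + 113 = -37*(3/2)*(-1)*3 + 113 = -(-111)*3/2 + 113 = -37*(-9/2) + 113 = 333/2 + 113 = 559/2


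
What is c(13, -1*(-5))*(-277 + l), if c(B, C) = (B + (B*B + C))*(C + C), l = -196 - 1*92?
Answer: -1056550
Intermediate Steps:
l = -288 (l = -196 - 92 = -288)
c(B, C) = 2*C*(B + C + B²) (c(B, C) = (B + (B² + C))*(2*C) = (B + (C + B²))*(2*C) = (B + C + B²)*(2*C) = 2*C*(B + C + B²))
c(13, -1*(-5))*(-277 + l) = (2*(-1*(-5))*(13 - 1*(-5) + 13²))*(-277 - 288) = (2*5*(13 + 5 + 169))*(-565) = (2*5*187)*(-565) = 1870*(-565) = -1056550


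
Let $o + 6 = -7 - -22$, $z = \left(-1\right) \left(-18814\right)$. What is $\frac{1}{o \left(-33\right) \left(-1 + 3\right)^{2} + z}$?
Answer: $\frac{1}{17626} \approx 5.6734 \cdot 10^{-5}$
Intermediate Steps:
$z = 18814$
$o = 9$ ($o = -6 - -15 = -6 + \left(-7 + 22\right) = -6 + 15 = 9$)
$\frac{1}{o \left(-33\right) \left(-1 + 3\right)^{2} + z} = \frac{1}{9 \left(-33\right) \left(-1 + 3\right)^{2} + 18814} = \frac{1}{- 297 \cdot 2^{2} + 18814} = \frac{1}{\left(-297\right) 4 + 18814} = \frac{1}{-1188 + 18814} = \frac{1}{17626}$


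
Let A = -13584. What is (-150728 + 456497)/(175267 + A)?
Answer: 305769/161683 ≈ 1.8912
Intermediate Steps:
(-150728 + 456497)/(175267 + A) = (-150728 + 456497)/(175267 - 13584) = 305769/161683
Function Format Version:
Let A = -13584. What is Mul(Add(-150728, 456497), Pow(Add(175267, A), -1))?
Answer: Rational(305769, 161683) ≈ 1.8912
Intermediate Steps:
Mul(Add(-150728, 456497), Pow(Add(175267, A), -1)) = Mul(Add(-150728, 456497), Pow(Add(175267, -13584), -1)) = Mul(305769, Pow(161683, -1)) = Mul(305769, Rational(1, 161683)) = Rational(305769, 161683)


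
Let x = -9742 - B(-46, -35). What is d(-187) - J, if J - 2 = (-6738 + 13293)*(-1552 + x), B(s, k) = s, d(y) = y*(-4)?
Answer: 73731386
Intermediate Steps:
d(y) = -4*y
x = -9696 (x = -9742 - 1*(-46) = -9742 + 46 = -9696)
J = -73730638 (J = 2 + (-6738 + 13293)*(-1552 - 9696) = 2 + 6555*(-11248) = 2 - 73730640 = -73730638)
d(-187) - J = -4*(-187) - 1*(-73730638) = 748 + 73730638 = 73731386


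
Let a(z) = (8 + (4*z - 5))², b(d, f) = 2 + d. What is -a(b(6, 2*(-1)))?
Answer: -1225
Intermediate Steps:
a(z) = (3 + 4*z)² (a(z) = (8 + (-5 + 4*z))² = (3 + 4*z)²)
-a(b(6, 2*(-1))) = -(3 + 4*(2 + 6))² = -(3 + 4*8)² = -(3 + 32)² = -1*35² = -1*1225 = -1225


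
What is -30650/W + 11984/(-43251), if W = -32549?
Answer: 935575934/1407776799 ≈ 0.66458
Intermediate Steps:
-30650/W + 11984/(-43251) = -30650/(-32549) + 11984/(-43251) = -30650*(-1/32549) + 11984*(-1/43251) = 30650/32549 - 11984/43251 = 935575934/1407776799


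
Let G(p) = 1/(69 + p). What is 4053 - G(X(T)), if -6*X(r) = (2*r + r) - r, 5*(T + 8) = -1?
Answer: 4361013/1076 ≈ 4053.0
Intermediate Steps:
T = -41/5 (T = -8 + (1/5)*(-1) = -8 - 1/5 = -41/5 ≈ -8.2000)
X(r) = -r/3 (X(r) = -((2*r + r) - r)/6 = -(3*r - r)/6 = -r/3)
4053 - G(X(T)) = 4053 - 1/(69 - 1/3*(-41/5)) = 4053 - 1/(69 + 41/15) = 4053 - 1/1076/15 = 4053 - 1*15/1076 = 4053 - 15/1076 = 4361013/1076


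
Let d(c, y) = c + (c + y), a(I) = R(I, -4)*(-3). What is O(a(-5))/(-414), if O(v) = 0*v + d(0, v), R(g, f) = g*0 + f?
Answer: -2/69 ≈ -0.028986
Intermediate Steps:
R(g, f) = f (R(g, f) = 0 + f = f)
a(I) = 12 (a(I) = -4*(-3) = 12)
d(c, y) = y + 2*c
O(v) = v (O(v) = 0*v + (v + 2*0) = 0 + (v + 0) = 0 + v = v)
O(a(-5))/(-414) = 12/(-414) = -1/414*12 = -2/69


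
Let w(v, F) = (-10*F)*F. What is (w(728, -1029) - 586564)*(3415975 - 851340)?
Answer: -28659729444490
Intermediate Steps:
w(v, F) = -10*F**2
(w(728, -1029) - 586564)*(3415975 - 851340) = (-10*(-1029)**2 - 586564)*(3415975 - 851340) = (-10*1058841 - 586564)*2564635 = (-10588410 - 586564)*2564635 = -11174974*2564635 = -28659729444490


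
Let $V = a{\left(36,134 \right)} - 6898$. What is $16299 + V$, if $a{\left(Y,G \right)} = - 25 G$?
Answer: $6051$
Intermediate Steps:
$V = -10248$ ($V = \left(-25\right) 134 - 6898 = -3350 - 6898 = -10248$)
$16299 + V = 16299 - 10248 = 6051$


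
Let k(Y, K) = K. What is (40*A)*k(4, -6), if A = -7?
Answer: 1680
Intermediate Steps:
(40*A)*k(4, -6) = (40*(-7))*(-6) = -280*(-6) = 1680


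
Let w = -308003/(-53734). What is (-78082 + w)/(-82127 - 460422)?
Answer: 4195350185/29153327966 ≈ 0.14391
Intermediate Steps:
w = 308003/53734 (w = -308003*(-1/53734) = 308003/53734 ≈ 5.7320)
(-78082 + w)/(-82127 - 460422) = (-78082 + 308003/53734)/(-82127 - 460422) = -4195350185/53734/(-542549) = -4195350185/53734*(-1/542549) = 4195350185/29153327966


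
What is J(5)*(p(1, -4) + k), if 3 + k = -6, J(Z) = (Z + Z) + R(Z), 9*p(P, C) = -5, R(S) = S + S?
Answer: -1720/9 ≈ -191.11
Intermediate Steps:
R(S) = 2*S
p(P, C) = -5/9 (p(P, C) = (1/9)*(-5) = -5/9)
J(Z) = 4*Z (J(Z) = (Z + Z) + 2*Z = 2*Z + 2*Z = 4*Z)
k = -9 (k = -3 - 6 = -9)
J(5)*(p(1, -4) + k) = (4*5)*(-5/9 - 9) = 20*(-86/9) = -1720/9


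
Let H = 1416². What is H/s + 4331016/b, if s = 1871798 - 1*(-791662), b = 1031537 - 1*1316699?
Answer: -50757972668/3516285095 ≈ -14.435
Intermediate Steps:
H = 2005056
b = -285162 (b = 1031537 - 1316699 = -285162)
s = 2663460 (s = 1871798 + 791662 = 2663460)
H/s + 4331016/b = 2005056/2663460 + 4331016/(-285162) = 2005056*(1/2663460) + 4331016*(-1/285162) = 55696/73985 - 721836/47527 = -50757972668/3516285095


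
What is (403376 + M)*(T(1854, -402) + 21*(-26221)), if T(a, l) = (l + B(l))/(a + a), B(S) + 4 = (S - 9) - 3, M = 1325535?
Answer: -882512958795332/927 ≈ -9.5201e+11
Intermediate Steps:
B(S) = -16 + S (B(S) = -4 + ((S - 9) - 3) = -4 + ((-9 + S) - 3) = -4 + (-12 + S) = -16 + S)
T(a, l) = (-16 + 2*l)/(2*a) (T(a, l) = (l + (-16 + l))/(a + a) = (-16 + 2*l)/((2*a)) = (-16 + 2*l)*(1/(2*a)) = (-16 + 2*l)/(2*a))
(403376 + M)*(T(1854, -402) + 21*(-26221)) = (403376 + 1325535)*((-8 - 402)/1854 + 21*(-26221)) = 1728911*((1/1854)*(-410) - 550641) = 1728911*(-205/927 - 550641) = 1728911*(-510444412/927) = -882512958795332/927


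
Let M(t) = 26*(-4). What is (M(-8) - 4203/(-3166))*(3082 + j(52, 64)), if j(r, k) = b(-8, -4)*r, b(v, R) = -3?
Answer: -475564243/1583 ≈ -3.0042e+5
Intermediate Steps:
j(r, k) = -3*r
M(t) = -104
(M(-8) - 4203/(-3166))*(3082 + j(52, 64)) = (-104 - 4203/(-3166))*(3082 - 3*52) = (-104 - 4203*(-1/3166))*(3082 - 156) = (-104 + 4203/3166)*2926 = -325061/3166*2926 = -475564243/1583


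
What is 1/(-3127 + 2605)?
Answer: -1/522 ≈ -0.0019157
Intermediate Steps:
1/(-3127 + 2605) = 1/(-522) = -1/522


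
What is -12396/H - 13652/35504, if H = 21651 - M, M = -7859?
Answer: -105372263/130965380 ≈ -0.80458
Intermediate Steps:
H = 29510 (H = 21651 - 1*(-7859) = 21651 + 7859 = 29510)
-12396/H - 13652/35504 = -12396/29510 - 13652/35504 = -12396*1/29510 - 13652*1/35504 = -6198/14755 - 3413/8876 = -105372263/130965380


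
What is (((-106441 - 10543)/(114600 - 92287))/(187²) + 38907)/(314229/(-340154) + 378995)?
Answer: 194835744139757110/1897899944702820949 ≈ 0.10266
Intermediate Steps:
(((-106441 - 10543)/(114600 - 92287))/(187²) + 38907)/(314229/(-340154) + 378995) = (-116984/22313/34969 + 38907)/(314229*(-1/340154) + 378995) = (-116984*1/22313*(1/34969) + 38907)/(-314229/340154 + 378995) = (-116984/22313*1/34969 + 38907)/(128916351001/340154) = (-116984/780263297 + 38907)*(340154/128916351001) = (30357703979395/780263297)*(340154/128916351001) = 194835744139757110/1897899944702820949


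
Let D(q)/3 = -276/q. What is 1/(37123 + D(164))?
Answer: 41/1521836 ≈ 2.6941e-5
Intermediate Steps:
D(q) = -828/q (D(q) = 3*(-276/q) = -828/q)
1/(37123 + D(164)) = 1/(37123 - 828/164) = 1/(37123 - 828*1/164) = 1/(37123 - 207/41) = 1/(1521836/41) = 41/1521836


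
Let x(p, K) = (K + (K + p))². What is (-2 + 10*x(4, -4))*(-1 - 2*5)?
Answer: -1738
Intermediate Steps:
x(p, K) = (p + 2*K)²
(-2 + 10*x(4, -4))*(-1 - 2*5) = (-2 + 10*(4 + 2*(-4))²)*(-1 - 2*5) = (-2 + 10*(4 - 8)²)*(-1 - 10) = (-2 + 10*(-4)²)*(-11) = (-2 + 10*16)*(-11) = (-2 + 160)*(-11) = 158*(-11) = -1738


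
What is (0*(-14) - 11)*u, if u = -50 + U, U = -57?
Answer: 1177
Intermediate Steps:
u = -107 (u = -50 - 57 = -107)
(0*(-14) - 11)*u = (0*(-14) - 11)*(-107) = (0 - 11)*(-107) = -11*(-107) = 1177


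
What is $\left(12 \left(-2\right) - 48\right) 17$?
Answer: $-1224$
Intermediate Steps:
$\left(12 \left(-2\right) - 48\right) 17 = \left(-24 - 48\right) 17 = \left(-72\right) 17 = -1224$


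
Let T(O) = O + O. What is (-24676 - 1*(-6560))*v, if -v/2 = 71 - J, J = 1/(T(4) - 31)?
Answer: 59203088/23 ≈ 2.5740e+6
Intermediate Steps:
T(O) = 2*O
J = -1/23 (J = 1/(2*4 - 31) = 1/(8 - 31) = 1/(-23) = -1/23 ≈ -0.043478)
v = -3268/23 (v = -2*(71 - 1*(-1/23)) = -2*(71 + 1/23) = -2*1634/23 = -3268/23 ≈ -142.09)
(-24676 - 1*(-6560))*v = (-24676 - 1*(-6560))*(-3268/23) = (-24676 + 6560)*(-3268/23) = -18116*(-3268/23) = 59203088/23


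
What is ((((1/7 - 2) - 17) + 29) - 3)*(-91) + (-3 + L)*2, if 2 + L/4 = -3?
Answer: -696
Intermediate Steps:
L = -20 (L = -8 + 4*(-3) = -8 - 12 = -20)
((((1/7 - 2) - 17) + 29) - 3)*(-91) + (-3 + L)*2 = ((((1/7 - 2) - 17) + 29) - 3)*(-91) + (-3 - 20)*2 = ((((1/7 - 2) - 17) + 29) - 3)*(-91) - 23*2 = (((-13/7 - 17) + 29) - 3)*(-91) - 46 = ((-132/7 + 29) - 3)*(-91) - 46 = (71/7 - 3)*(-91) - 46 = (50/7)*(-91) - 46 = -650 - 46 = -696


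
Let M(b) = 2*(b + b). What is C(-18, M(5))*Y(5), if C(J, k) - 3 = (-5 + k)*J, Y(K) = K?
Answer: -1335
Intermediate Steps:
M(b) = 4*b (M(b) = 2*(2*b) = 4*b)
C(J, k) = 3 + J*(-5 + k) (C(J, k) = 3 + (-5 + k)*J = 3 + J*(-5 + k))
C(-18, M(5))*Y(5) = (3 - 5*(-18) - 72*5)*5 = (3 + 90 - 18*20)*5 = (3 + 90 - 360)*5 = -267*5 = -1335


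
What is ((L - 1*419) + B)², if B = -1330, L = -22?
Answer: 3136441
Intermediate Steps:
((L - 1*419) + B)² = ((-22 - 1*419) - 1330)² = ((-22 - 419) - 1330)² = (-441 - 1330)² = (-1771)² = 3136441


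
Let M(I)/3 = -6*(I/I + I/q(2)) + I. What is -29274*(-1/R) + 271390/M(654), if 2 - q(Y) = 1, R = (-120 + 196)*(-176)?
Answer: -69961027/2347488 ≈ -29.802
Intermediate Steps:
R = -13376 (R = 76*(-176) = -13376)
q(Y) = 1 (q(Y) = 2 - 1*1 = 2 - 1 = 1)
M(I) = -18 - 15*I (M(I) = 3*(-6*(I/I + I/1) + I) = 3*(-6*(1 + I*1) + I) = 3*(-6*(1 + I) + I) = 3*((-6 - 6*I) + I) = 3*(-6 - 5*I) = -18 - 15*I)
-29274*(-1/R) + 271390/M(654) = -29274/((-1*(-13376))) + 271390/(-18 - 15*654) = -29274/13376 + 271390/(-18 - 9810) = -29274*1/13376 + 271390/(-9828) = -14637/6688 + 271390*(-1/9828) = -14637/6688 - 19385/702 = -69961027/2347488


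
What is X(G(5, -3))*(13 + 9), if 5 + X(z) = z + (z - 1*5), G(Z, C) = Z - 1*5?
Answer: -220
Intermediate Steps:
G(Z, C) = -5 + Z (G(Z, C) = Z - 5 = -5 + Z)
X(z) = -10 + 2*z (X(z) = -5 + (z + (z - 1*5)) = -5 + (z + (z - 5)) = -5 + (z + (-5 + z)) = -5 + (-5 + 2*z) = -10 + 2*z)
X(G(5, -3))*(13 + 9) = (-10 + 2*(-5 + 5))*(13 + 9) = (-10 + 2*0)*22 = (-10 + 0)*22 = -10*22 = -220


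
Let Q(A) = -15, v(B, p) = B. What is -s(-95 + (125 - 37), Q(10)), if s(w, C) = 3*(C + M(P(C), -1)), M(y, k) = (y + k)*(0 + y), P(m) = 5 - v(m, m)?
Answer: -1095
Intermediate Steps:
P(m) = 5 - m
M(y, k) = y*(k + y) (M(y, k) = (k + y)*y = y*(k + y))
s(w, C) = 3*C + 3*(4 - C)*(5 - C) (s(w, C) = 3*(C + (5 - C)*(-1 + (5 - C))) = 3*(C + (5 - C)*(4 - C)) = 3*(C + (4 - C)*(5 - C)) = 3*C + 3*(4 - C)*(5 - C))
-s(-95 + (125 - 37), Q(10)) = -(3*(-15) + 3*(-5 - 15)*(-4 - 15)) = -(-45 + 3*(-20)*(-19)) = -(-45 + 1140) = -1*1095 = -1095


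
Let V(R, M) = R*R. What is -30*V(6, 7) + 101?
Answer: -979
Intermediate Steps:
V(R, M) = R²
-30*V(6, 7) + 101 = -30*6² + 101 = -30*36 + 101 = -1080 + 101 = -979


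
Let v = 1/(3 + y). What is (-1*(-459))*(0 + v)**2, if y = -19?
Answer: 459/256 ≈ 1.7930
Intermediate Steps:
v = -1/16 (v = 1/(3 - 19) = 1/(-16) = -1/16 ≈ -0.062500)
(-1*(-459))*(0 + v)**2 = (-1*(-459))*(0 - 1/16)**2 = 459*(-1/16)**2 = 459*(1/256) = 459/256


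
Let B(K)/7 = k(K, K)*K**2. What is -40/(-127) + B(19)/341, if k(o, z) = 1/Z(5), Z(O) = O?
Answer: 389129/216535 ≈ 1.7971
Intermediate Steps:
k(o, z) = 1/5
B(K) = 7*K**2/5 (B(K) = 7*(K**2/5) = 7*K**2/5)
-40/(-127) + B(19)/341 = -40/(-127) + ((7/5)*19**2)/341 = -40*(-1/127) + ((7/5)*361)*(1/341) = 40/127 + (2527/5)*(1/341) = 40/127 + 2527/1705 = 389129/216535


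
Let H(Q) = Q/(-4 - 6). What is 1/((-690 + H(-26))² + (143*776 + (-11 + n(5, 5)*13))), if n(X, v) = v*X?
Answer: 25/14595019 ≈ 1.7129e-6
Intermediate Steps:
n(X, v) = X*v
H(Q) = -Q/10 (H(Q) = Q/(-10) = Q*(-⅒) = -Q/10)
1/((-690 + H(-26))² + (143*776 + (-11 + n(5, 5)*13))) = 1/((-690 - ⅒*(-26))² + (143*776 + (-11 + (5*5)*13))) = 1/((-690 + 13/5)² + (110968 + (-11 + 25*13))) = 1/((-3437/5)² + (110968 + (-11 + 325))) = 1/(11812969/25 + (110968 + 314)) = 1/(11812969/25 + 111282) = 1/(14595019/25) = 25/14595019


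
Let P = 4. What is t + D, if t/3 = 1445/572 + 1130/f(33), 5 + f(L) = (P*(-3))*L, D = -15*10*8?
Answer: -275447145/229372 ≈ -1200.9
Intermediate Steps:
D = -1200 (D = -150*8 = -1200)
f(L) = -5 - 12*L (f(L) = -5 + (4*(-3))*L = -5 - 12*L)
t = -200745/229372 (t = 3*(1445/572 + 1130/(-5 - 12*33)) = 3*(1445*(1/572) + 1130/(-5 - 396)) = 3*(1445/572 + 1130/(-401)) = 3*(1445/572 + 1130*(-1/401)) = 3*(1445/572 - 1130/401) = 3*(-66915/229372) = -200745/229372 ≈ -0.87519)
t + D = -200745/229372 - 1200 = -275447145/229372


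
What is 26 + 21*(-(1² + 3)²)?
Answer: -310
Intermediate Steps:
26 + 21*(-(1² + 3)²) = 26 + 21*(-(1 + 3)²) = 26 + 21*(-1*4²) = 26 + 21*(-1*16) = 26 + 21*(-16) = 26 - 336 = -310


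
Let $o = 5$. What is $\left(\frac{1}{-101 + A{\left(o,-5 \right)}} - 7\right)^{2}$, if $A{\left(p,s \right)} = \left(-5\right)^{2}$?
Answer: $\frac{284089}{5776} \approx 49.184$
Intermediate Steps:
$A{\left(p,s \right)} = 25$
$\left(\frac{1}{-101 + A{\left(o,-5 \right)}} - 7\right)^{2} = \left(\frac{1}{-101 + 25} - 7\right)^{2} = \left(\frac{1}{-76} - 7\right)^{2} = \left(- \frac{1}{76} - 7\right)^{2} = \left(- \frac{533}{76}\right)^{2} = \frac{284089}{5776}$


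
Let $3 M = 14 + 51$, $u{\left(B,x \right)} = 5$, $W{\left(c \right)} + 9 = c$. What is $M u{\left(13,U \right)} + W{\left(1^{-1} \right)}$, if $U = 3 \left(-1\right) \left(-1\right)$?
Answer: $\frac{301}{3} \approx 100.33$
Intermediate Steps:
$W{\left(c \right)} = -9 + c$
$U = 3$ ($U = \left(-3\right) \left(-1\right) = 3$)
$M = \frac{65}{3}$ ($M = \frac{14 + 51}{3} = \frac{1}{3} \cdot 65 = \frac{65}{3} \approx 21.667$)
$M u{\left(13,U \right)} + W{\left(1^{-1} \right)} = \frac{65}{3} \cdot 5 - \left(9 - 1^{-1}\right) = \frac{325}{3} + \left(-9 + 1\right) = \frac{325}{3} - 8 = \frac{301}{3}$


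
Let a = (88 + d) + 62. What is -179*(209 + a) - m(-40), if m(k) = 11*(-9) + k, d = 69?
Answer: -76473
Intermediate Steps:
m(k) = -99 + k
a = 219 (a = (88 + 69) + 62 = 157 + 62 = 219)
-179*(209 + a) - m(-40) = -179*(209 + 219) - (-99 - 40) = -179*428 - 1*(-139) = -76612 + 139 = -76473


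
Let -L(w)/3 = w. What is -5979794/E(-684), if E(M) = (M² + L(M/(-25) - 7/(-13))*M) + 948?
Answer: -971716525/85483392 ≈ -11.367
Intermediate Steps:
L(w) = -3*w
E(M) = 948 + M² + M*(-21/13 + 3*M/25) (E(M) = (M² + (-3*(M/(-25) - 7/(-13)))*M) + 948 = (M² + (-3*(M*(-1/25) - 7*(-1/13)))*M) + 948 = (M² + (-3*(-M/25 + 7/13))*M) + 948 = (M² + (-3*(7/13 - M/25))*M) + 948 = (M² + (-21/13 + 3*M/25)*M) + 948 = (M² + M*(-21/13 + 3*M/25)) + 948 = 948 + M² + M*(-21/13 + 3*M/25))
-5979794/E(-684) = -5979794/(948 - 21/13*(-684) + (28/25)*(-684)²) = -5979794/(948 + 14364/13 + (28/25)*467856) = -5979794/(948 + 14364/13 + 13099968/25) = -5979794/170966784/325 = -5979794*325/170966784 = -971716525/85483392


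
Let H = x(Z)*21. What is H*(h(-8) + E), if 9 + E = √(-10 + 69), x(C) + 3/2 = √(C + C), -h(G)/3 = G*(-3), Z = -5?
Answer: 21*(3 - 2*I*√10)*(81 - √59)/2 ≈ 2309.5 - 4868.9*I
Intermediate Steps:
h(G) = 9*G (h(G) = -3*G*(-3) = -(-9)*G = 9*G)
x(C) = -3/2 + √2*√C (x(C) = -3/2 + √(C + C) = -3/2 + √(2*C) = -3/2 + √2*√C)
E = -9 + √59 (E = -9 + √(-10 + 69) = -9 + √59 ≈ -1.3189)
H = -63/2 + 21*I*√10 (H = (-3/2 + √2*√(-5))*21 = (-3/2 + √2*(I*√5))*21 = (-3/2 + I*√10)*21 = -63/2 + 21*I*√10 ≈ -31.5 + 66.408*I)
H*(h(-8) + E) = (-63/2 + 21*I*√10)*(9*(-8) + (-9 + √59)) = (-63/2 + 21*I*√10)*(-72 + (-9 + √59)) = (-63/2 + 21*I*√10)*(-81 + √59) = (-81 + √59)*(-63/2 + 21*I*√10)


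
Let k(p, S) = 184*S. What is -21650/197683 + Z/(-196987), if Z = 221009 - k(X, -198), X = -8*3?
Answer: -55156477753/38940981121 ≈ -1.4164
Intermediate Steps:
X = -24
Z = 257441 (Z = 221009 - 184*(-198) = 221009 - 1*(-36432) = 221009 + 36432 = 257441)
-21650/197683 + Z/(-196987) = -21650/197683 + 257441/(-196987) = -21650*1/197683 + 257441*(-1/196987) = -21650/197683 - 257441/196987 = -55156477753/38940981121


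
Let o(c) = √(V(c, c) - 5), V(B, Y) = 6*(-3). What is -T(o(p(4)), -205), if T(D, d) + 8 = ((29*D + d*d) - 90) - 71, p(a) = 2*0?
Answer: -41856 - 29*I*√23 ≈ -41856.0 - 139.08*I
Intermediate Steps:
p(a) = 0
V(B, Y) = -18
o(c) = I*√23 (o(c) = √(-18 - 5) = √(-23) = I*√23)
T(D, d) = -169 + d² + 29*D (T(D, d) = -8 + (((29*D + d*d) - 90) - 71) = -8 + (((29*D + d²) - 90) - 71) = -8 + (((d² + 29*D) - 90) - 71) = -8 + ((-90 + d² + 29*D) - 71) = -8 + (-161 + d² + 29*D) = -169 + d² + 29*D)
-T(o(p(4)), -205) = -(-169 + (-205)² + 29*(I*√23)) = -(-169 + 42025 + 29*I*√23) = -(41856 + 29*I*√23) = -41856 - 29*I*√23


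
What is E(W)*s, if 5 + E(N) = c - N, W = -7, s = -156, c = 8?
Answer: -1560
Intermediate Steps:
E(N) = 3 - N (E(N) = -5 + (8 - N) = 3 - N)
E(W)*s = (3 - 1*(-7))*(-156) = (3 + 7)*(-156) = 10*(-156) = -1560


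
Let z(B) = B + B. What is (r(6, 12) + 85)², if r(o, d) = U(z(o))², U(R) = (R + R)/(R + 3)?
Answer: 4791721/625 ≈ 7666.8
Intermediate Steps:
z(B) = 2*B
U(R) = 2*R/(3 + R) (U(R) = (2*R)/(3 + R) = 2*R/(3 + R))
r(o, d) = 16*o²/(3 + 2*o)² (r(o, d) = (2*(2*o)/(3 + 2*o))² = (4*o/(3 + 2*o))² = 16*o²/(3 + 2*o)²)
(r(6, 12) + 85)² = (16*6²/(3 + 2*6)² + 85)² = (16*36/(3 + 12)² + 85)² = (16*36/15² + 85)² = (16*36*(1/225) + 85)² = (64/25 + 85)² = (2189/25)² = 4791721/625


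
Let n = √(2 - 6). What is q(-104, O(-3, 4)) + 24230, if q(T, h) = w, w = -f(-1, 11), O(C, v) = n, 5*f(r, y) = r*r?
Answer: 121149/5 ≈ 24230.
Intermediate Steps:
f(r, y) = r²/5 (f(r, y) = (r*r)/5 = r²/5)
n = 2*I (n = √(-4) = 2*I ≈ 2.0*I)
O(C, v) = 2*I
w = -⅕ (w = -(-1)²/5 = -1/5 = -1*⅕ = -⅕ ≈ -0.20000)
q(T, h) = -⅕
q(-104, O(-3, 4)) + 24230 = -⅕ + 24230 = 121149/5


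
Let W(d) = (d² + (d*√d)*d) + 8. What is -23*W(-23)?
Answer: -12351 - 12167*I*√23 ≈ -12351.0 - 58351.0*I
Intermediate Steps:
W(d) = 8 + d² + d^(5/2) (W(d) = (d² + d^(3/2)*d) + 8 = (d² + d^(5/2)) + 8 = 8 + d² + d^(5/2))
-23*W(-23) = -23*(8 + (-23)² + (-23)^(5/2)) = -23*(8 + 529 + 529*I*√23) = -23*(537 + 529*I*√23) = -12351 - 12167*I*√23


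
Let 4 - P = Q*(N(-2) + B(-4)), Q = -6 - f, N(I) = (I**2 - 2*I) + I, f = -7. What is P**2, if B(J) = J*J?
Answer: 324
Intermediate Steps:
B(J) = J**2
N(I) = I**2 - I
Q = 1 (Q = -6 - 1*(-7) = -6 + 7 = 1)
P = -18 (P = 4 - (-2*(-1 - 2) + (-4)**2) = 4 - (-2*(-3) + 16) = 4 - (6 + 16) = 4 - 22 = -18)
P**2 = (-18)**2 = 324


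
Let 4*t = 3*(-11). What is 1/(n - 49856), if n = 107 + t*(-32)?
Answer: -1/49485 ≈ -2.0208e-5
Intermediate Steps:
t = -33/4 (t = (3*(-11))/4 = (¼)*(-33) = -33/4 ≈ -8.2500)
n = 371 (n = 107 - 33/4*(-32) = 107 + 264 = 371)
1/(n - 49856) = 1/(371 - 49856) = 1/(-49485) = -1/49485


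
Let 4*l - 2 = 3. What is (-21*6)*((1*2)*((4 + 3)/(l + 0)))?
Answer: -7056/5 ≈ -1411.2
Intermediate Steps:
l = 5/4 (l = 1/2 + (1/4)*3 = 1/2 + 3/4 = 5/4 ≈ 1.2500)
(-21*6)*((1*2)*((4 + 3)/(l + 0))) = (-21*6)*((1*2)*((4 + 3)/(5/4 + 0))) = -252*7/(5/4) = -252*7*(4/5) = -252*28/5 = -126*56/5 = -7056/5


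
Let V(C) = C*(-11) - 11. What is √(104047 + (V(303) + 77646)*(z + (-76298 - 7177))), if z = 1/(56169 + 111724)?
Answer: I*√174829544005170667261/167893 ≈ 78754.0*I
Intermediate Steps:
z = 1/167893 ≈ 5.9562e-6
V(C) = -11 - 11*C (V(C) = -11*C - 11 = -11 - 11*C)
√(104047 + (V(303) + 77646)*(z + (-76298 - 7177))) = √(104047 + ((-11 - 11*303) + 77646)*(1/167893 + (-76298 - 7177))) = √(104047 + ((-11 - 3333) + 77646)*(1/167893 - 83475)) = √(104047 + (-3344 + 77646)*(-14014868174/167893)) = √(104047 + 74302*(-14014868174/167893)) = √(104047 - 1041332735064548/167893) = √(-1041315266301577/167893) = I*√174829544005170667261/167893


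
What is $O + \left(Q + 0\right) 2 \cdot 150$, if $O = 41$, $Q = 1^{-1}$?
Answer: $341$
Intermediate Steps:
$Q = 1$
$O + \left(Q + 0\right) 2 \cdot 150 = 41 + \left(1 + 0\right) 2 \cdot 150 = 41 + 1 \cdot 2 \cdot 150 = 41 + 2 \cdot 150 = 41 + 300 = 341$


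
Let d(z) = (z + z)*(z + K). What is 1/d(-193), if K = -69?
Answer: 1/101132 ≈ 9.8881e-6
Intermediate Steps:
d(z) = 2*z*(-69 + z) (d(z) = (z + z)*(z - 69) = (2*z)*(-69 + z) = 2*z*(-69 + z))
1/d(-193) = 1/(2*(-193)*(-69 - 193)) = 1/(2*(-193)*(-262)) = 1/101132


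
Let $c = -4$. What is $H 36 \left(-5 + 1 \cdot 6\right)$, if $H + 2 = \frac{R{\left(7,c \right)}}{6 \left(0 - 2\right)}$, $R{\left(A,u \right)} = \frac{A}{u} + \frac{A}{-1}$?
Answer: $- \frac{183}{4} \approx -45.75$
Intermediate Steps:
$R{\left(A,u \right)} = - A + \frac{A}{u}$ ($R{\left(A,u \right)} = \frac{A}{u} + A \left(-1\right) = \frac{A}{u} - A = - A + \frac{A}{u}$)
$H = - \frac{61}{48}$ ($H = -2 + \frac{\left(-1\right) 7 + \frac{7}{-4}}{6 \left(0 - 2\right)} = -2 + \frac{-7 + 7 \left(- \frac{1}{4}\right)}{6 \left(-2\right)} = -2 + \frac{-7 - \frac{7}{4}}{-12} = -2 - - \frac{35}{48} = -2 + \frac{35}{48} = - \frac{61}{48} \approx -1.2708$)
$H 36 \left(-5 + 1 \cdot 6\right) = \left(- \frac{61}{48}\right) 36 \left(-5 + 1 \cdot 6\right) = - \frac{183 \left(-5 + 6\right)}{4} = \left(- \frac{183}{4}\right) 1 = - \frac{183}{4}$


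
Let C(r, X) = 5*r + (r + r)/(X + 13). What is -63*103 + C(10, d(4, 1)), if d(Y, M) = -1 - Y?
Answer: -12873/2 ≈ -6436.5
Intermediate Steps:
C(r, X) = 5*r + 2*r/(13 + X) (C(r, X) = 5*r + (2*r)/(13 + X) = 5*r + 2*r/(13 + X))
-63*103 + C(10, d(4, 1)) = -63*103 + 10*(67 + 5*(-1 - 1*4))/(13 + (-1 - 1*4)) = -6489 + 10*(67 + 5*(-1 - 4))/(13 + (-1 - 4)) = -6489 + 10*(67 + 5*(-5))/(13 - 5) = -6489 + 10*(67 - 25)/8 = -6489 + 10*(⅛)*42 = -6489 + 105/2 = -12873/2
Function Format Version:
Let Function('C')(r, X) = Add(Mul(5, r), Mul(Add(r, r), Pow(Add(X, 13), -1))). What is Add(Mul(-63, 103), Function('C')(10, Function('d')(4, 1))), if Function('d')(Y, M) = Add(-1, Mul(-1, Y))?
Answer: Rational(-12873, 2) ≈ -6436.5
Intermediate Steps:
Function('C')(r, X) = Add(Mul(5, r), Mul(2, r, Pow(Add(13, X), -1))) (Function('C')(r, X) = Add(Mul(5, r), Mul(Mul(2, r), Pow(Add(13, X), -1))) = Add(Mul(5, r), Mul(2, r, Pow(Add(13, X), -1))))
Add(Mul(-63, 103), Function('C')(10, Function('d')(4, 1))) = Add(Mul(-63, 103), Mul(10, Pow(Add(13, Add(-1, Mul(-1, 4))), -1), Add(67, Mul(5, Add(-1, Mul(-1, 4)))))) = Add(-6489, Mul(10, Pow(Add(13, Add(-1, -4)), -1), Add(67, Mul(5, Add(-1, -4))))) = Add(-6489, Mul(10, Pow(Add(13, -5), -1), Add(67, Mul(5, -5)))) = Add(-6489, Mul(10, Pow(8, -1), Add(67, -25))) = Add(-6489, Mul(10, Rational(1, 8), 42)) = Add(-6489, Rational(105, 2)) = Rational(-12873, 2)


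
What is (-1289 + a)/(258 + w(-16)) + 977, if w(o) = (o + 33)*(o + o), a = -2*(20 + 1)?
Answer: 25523/26 ≈ 981.65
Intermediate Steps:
a = -42 (a = -2*21 = -42)
w(o) = 2*o*(33 + o) (w(o) = (33 + o)*(2*o) = 2*o*(33 + o))
(-1289 + a)/(258 + w(-16)) + 977 = (-1289 - 42)/(258 + 2*(-16)*(33 - 16)) + 977 = -1331/(258 + 2*(-16)*17) + 977 = -1331/(258 - 544) + 977 = -1331/(-286) + 977 = -1331*(-1/286) + 977 = 121/26 + 977 = 25523/26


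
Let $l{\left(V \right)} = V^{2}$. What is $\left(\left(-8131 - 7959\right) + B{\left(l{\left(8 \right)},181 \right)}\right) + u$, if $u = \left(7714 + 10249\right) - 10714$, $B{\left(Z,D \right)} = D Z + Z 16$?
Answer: $3767$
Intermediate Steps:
$B{\left(Z,D \right)} = 16 Z + D Z$ ($B{\left(Z,D \right)} = D Z + 16 Z = 16 Z + D Z$)
$u = 7249$ ($u = 17963 - 10714 = 7249$)
$\left(\left(-8131 - 7959\right) + B{\left(l{\left(8 \right)},181 \right)}\right) + u = \left(\left(-8131 - 7959\right) + 8^{2} \left(16 + 181\right)\right) + 7249 = \left(-16090 + 64 \cdot 197\right) + 7249 = \left(-16090 + 12608\right) + 7249 = -3482 + 7249 = 3767$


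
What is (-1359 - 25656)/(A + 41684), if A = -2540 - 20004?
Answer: -1801/1276 ≈ -1.4114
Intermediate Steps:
A = -22544
(-1359 - 25656)/(A + 41684) = (-1359 - 25656)/(-22544 + 41684) = -27015/19140 = -27015*1/19140 = -1801/1276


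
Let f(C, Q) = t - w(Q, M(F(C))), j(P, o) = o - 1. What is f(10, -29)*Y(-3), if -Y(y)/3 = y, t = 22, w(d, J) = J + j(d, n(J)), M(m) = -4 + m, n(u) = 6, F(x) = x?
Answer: 99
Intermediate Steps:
j(P, o) = -1 + o
w(d, J) = 5 + J (w(d, J) = J + (-1 + 6) = J + 5 = 5 + J)
Y(y) = -3*y
f(C, Q) = 21 - C (f(C, Q) = 22 - (5 + (-4 + C)) = 22 - (1 + C) = 22 + (-1 - C) = 21 - C)
f(10, -29)*Y(-3) = (21 - 1*10)*(-3*(-3)) = (21 - 10)*9 = 11*9 = 99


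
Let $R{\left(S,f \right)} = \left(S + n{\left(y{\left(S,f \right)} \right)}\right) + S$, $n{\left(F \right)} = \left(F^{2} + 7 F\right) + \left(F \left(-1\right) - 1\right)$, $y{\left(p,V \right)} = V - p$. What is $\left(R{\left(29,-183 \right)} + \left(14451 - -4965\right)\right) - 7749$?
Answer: $55396$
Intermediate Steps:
$n{\left(F \right)} = -1 + F^{2} + 6 F$ ($n{\left(F \right)} = \left(F^{2} + 7 F\right) - \left(1 + F\right) = -1 + F^{2} + 6 F$)
$R{\left(S,f \right)} = -1 + \left(f - S\right)^{2} - 4 S + 6 f$ ($R{\left(S,f \right)} = \left(S + \left(-1 + \left(f - S\right)^{2} + 6 \left(f - S\right)\right)\right) + S = \left(S - \left(1 - \left(f - S\right)^{2} - 6 f + 6 S\right)\right) + S = \left(-1 + \left(f - S\right)^{2} - 5 S + 6 f\right) + S = -1 + \left(f - S\right)^{2} - 4 S + 6 f$)
$\left(R{\left(29,-183 \right)} + \left(14451 - -4965\right)\right) - 7749 = \left(\left(-1 + \left(29 - -183\right)^{2} - 116 + 6 \left(-183\right)\right) + \left(14451 - -4965\right)\right) - 7749 = \left(\left(-1 + \left(29 + 183\right)^{2} - 116 - 1098\right) + \left(14451 + 4965\right)\right) - 7749 = \left(\left(-1 + 212^{2} - 116 - 1098\right) + 19416\right) - 7749 = \left(\left(-1 + 44944 - 116 - 1098\right) + 19416\right) - 7749 = \left(43729 + 19416\right) - 7749 = 63145 - 7749 = 55396$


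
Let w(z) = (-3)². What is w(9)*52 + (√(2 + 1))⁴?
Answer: 477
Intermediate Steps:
w(z) = 9
w(9)*52 + (√(2 + 1))⁴ = 9*52 + (√(2 + 1))⁴ = 468 + (√3)⁴ = 468 + 9 = 477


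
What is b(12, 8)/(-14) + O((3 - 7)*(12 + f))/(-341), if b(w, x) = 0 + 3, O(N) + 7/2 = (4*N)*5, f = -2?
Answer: 5113/2387 ≈ 2.1420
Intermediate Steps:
O(N) = -7/2 + 20*N (O(N) = -7/2 + (4*N)*5 = -7/2 + 20*N)
b(w, x) = 3
b(12, 8)/(-14) + O((3 - 7)*(12 + f))/(-341) = 3/(-14) + (-7/2 + 20*((3 - 7)*(12 - 2)))/(-341) = 3*(-1/14) + (-7/2 + 20*(-4*10))*(-1/341) = -3/14 + (-7/2 + 20*(-40))*(-1/341) = -3/14 + (-7/2 - 800)*(-1/341) = -3/14 - 1607/2*(-1/341) = -3/14 + 1607/682 = 5113/2387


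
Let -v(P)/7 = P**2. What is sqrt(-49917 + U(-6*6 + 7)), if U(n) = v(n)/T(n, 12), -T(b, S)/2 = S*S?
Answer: I*sqrt(28740418)/24 ≈ 223.38*I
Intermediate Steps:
v(P) = -7*P**2
T(b, S) = -2*S**2 (T(b, S) = -2*S*S = -2*S**2)
U(n) = 7*n**2/288 (U(n) = (-7*n**2)/((-2*12**2)) = (-7*n**2)/((-2*144)) = -7*n**2/(-288) = -7*n**2*(-1/288) = 7*n**2/288)
sqrt(-49917 + U(-6*6 + 7)) = sqrt(-49917 + 7*(-6*6 + 7)**2/288) = sqrt(-49917 + 7*(-36 + 7)**2/288) = sqrt(-49917 + (7/288)*(-29)**2) = sqrt(-49917 + (7/288)*841) = sqrt(-49917 + 5887/288) = sqrt(-14370209/288) = I*sqrt(28740418)/24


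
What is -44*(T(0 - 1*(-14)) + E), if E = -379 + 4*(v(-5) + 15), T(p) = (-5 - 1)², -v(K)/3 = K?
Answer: 9812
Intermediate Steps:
v(K) = -3*K
T(p) = 36 (T(p) = (-6)² = 36)
E = -259 (E = -379 + 4*(-3*(-5) + 15) = -379 + 4*(15 + 15) = -379 + 4*30 = -379 + 120 = -259)
-44*(T(0 - 1*(-14)) + E) = -44*(36 - 259) = -44*(-223) = 9812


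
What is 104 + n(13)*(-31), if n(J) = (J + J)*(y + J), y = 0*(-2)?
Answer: -10374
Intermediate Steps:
y = 0
n(J) = 2*J² (n(J) = (J + J)*(0 + J) = (2*J)*J = 2*J²)
104 + n(13)*(-31) = 104 + (2*13²)*(-31) = 104 + (2*169)*(-31) = 104 + 338*(-31) = 104 - 10478 = -10374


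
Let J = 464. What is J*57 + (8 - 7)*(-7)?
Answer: 26441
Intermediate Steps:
J*57 + (8 - 7)*(-7) = 464*57 + (8 - 7)*(-7) = 26448 + 1*(-7) = 26448 - 7 = 26441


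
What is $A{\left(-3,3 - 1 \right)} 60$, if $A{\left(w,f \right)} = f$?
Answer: $120$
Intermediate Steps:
$A{\left(-3,3 - 1 \right)} 60 = \left(3 - 1\right) 60 = 2 \cdot 60 = 120$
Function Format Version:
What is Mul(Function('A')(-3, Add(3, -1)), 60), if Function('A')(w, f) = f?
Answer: 120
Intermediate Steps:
Mul(Function('A')(-3, Add(3, -1)), 60) = Mul(Add(3, -1), 60) = Mul(2, 60) = 120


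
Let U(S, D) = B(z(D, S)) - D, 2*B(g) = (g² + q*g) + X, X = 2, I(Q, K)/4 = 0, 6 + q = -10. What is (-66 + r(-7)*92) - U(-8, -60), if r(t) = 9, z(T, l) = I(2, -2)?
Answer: 701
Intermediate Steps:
q = -16 (q = -6 - 10 = -16)
I(Q, K) = 0 (I(Q, K) = 4*0 = 0)
z(T, l) = 0
B(g) = 1 + g²/2 - 8*g (B(g) = ((g² - 16*g) + 2)/2 = (2 + g² - 16*g)/2 = 1 + g²/2 - 8*g)
U(S, D) = 1 - D (U(S, D) = (1 + (½)*0² - 8*0) - D = (1 + (½)*0 + 0) - D = (1 + 0 + 0) - D = 1 - D)
(-66 + r(-7)*92) - U(-8, -60) = (-66 + 9*92) - (1 - 1*(-60)) = (-66 + 828) - (1 + 60) = 762 - 1*61 = 762 - 61 = 701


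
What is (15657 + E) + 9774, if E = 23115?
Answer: 48546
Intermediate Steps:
(15657 + E) + 9774 = (15657 + 23115) + 9774 = 38772 + 9774 = 48546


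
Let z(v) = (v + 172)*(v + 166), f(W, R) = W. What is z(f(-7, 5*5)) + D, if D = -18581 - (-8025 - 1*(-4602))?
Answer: 11077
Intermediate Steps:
z(v) = (166 + v)*(172 + v) (z(v) = (172 + v)*(166 + v) = (166 + v)*(172 + v))
D = -15158 (D = -18581 - (-8025 + 4602) = -18581 - 1*(-3423) = -18581 + 3423 = -15158)
z(f(-7, 5*5)) + D = (28552 + (-7)² + 338*(-7)) - 15158 = (28552 + 49 - 2366) - 15158 = 26235 - 15158 = 11077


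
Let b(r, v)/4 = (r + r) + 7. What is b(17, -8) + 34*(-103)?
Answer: -3338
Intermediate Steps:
b(r, v) = 28 + 8*r (b(r, v) = 4*((r + r) + 7) = 4*(2*r + 7) = 4*(7 + 2*r) = 28 + 8*r)
b(17, -8) + 34*(-103) = (28 + 8*17) + 34*(-103) = (28 + 136) - 3502 = 164 - 3502 = -3338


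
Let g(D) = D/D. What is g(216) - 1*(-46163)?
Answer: 46164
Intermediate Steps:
g(D) = 1
g(216) - 1*(-46163) = 1 - 1*(-46163) = 1 + 46163 = 46164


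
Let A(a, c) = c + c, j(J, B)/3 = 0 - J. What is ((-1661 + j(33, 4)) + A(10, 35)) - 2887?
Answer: -4577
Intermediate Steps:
j(J, B) = -3*J (j(J, B) = 3*(0 - J) = 3*(-J) = -3*J)
A(a, c) = 2*c
((-1661 + j(33, 4)) + A(10, 35)) - 2887 = ((-1661 - 3*33) + 2*35) - 2887 = ((-1661 - 99) + 70) - 2887 = (-1760 + 70) - 2887 = -1690 - 2887 = -4577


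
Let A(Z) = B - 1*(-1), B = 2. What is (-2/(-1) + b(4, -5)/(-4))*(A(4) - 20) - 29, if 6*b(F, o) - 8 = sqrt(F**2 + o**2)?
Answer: -172/3 + 17*sqrt(41)/24 ≈ -52.798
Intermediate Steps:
b(F, o) = 4/3 + sqrt(F**2 + o**2)/6
A(Z) = 3 (A(Z) = 2 - 1*(-1) = 2 + 1 = 3)
(-2/(-1) + b(4, -5)/(-4))*(A(4) - 20) - 29 = (-2/(-1) + (4/3 + sqrt(4**2 + (-5)**2)/6)/(-4))*(3 - 20) - 29 = (-2*(-1) + (4/3 + sqrt(16 + 25)/6)*(-1/4))*(-17) - 29 = (2 + (4/3 + sqrt(41)/6)*(-1/4))*(-17) - 29 = (2 + (-1/3 - sqrt(41)/24))*(-17) - 29 = (5/3 - sqrt(41)/24)*(-17) - 29 = (-85/3 + 17*sqrt(41)/24) - 29 = -172/3 + 17*sqrt(41)/24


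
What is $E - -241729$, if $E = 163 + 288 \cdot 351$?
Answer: $342980$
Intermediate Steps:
$E = 101251$ ($E = 163 + 101088 = 101251$)
$E - -241729 = 101251 - -241729 = 101251 + 241729 = 342980$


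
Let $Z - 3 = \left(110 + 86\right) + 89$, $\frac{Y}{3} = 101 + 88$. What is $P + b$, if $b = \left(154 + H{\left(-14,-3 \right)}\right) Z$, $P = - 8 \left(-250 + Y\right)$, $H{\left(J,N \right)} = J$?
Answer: $37784$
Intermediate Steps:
$Y = 567$ ($Y = 3 \left(101 + 88\right) = 3 \cdot 189 = 567$)
$Z = 288$ ($Z = 3 + \left(\left(110 + 86\right) + 89\right) = 3 + \left(196 + 89\right) = 3 + 285 = 288$)
$P = -2536$ ($P = - 8 \left(-250 + 567\right) = \left(-8\right) 317 = -2536$)
$b = 40320$ ($b = \left(154 - 14\right) 288 = 140 \cdot 288 = 40320$)
$P + b = -2536 + 40320 = 37784$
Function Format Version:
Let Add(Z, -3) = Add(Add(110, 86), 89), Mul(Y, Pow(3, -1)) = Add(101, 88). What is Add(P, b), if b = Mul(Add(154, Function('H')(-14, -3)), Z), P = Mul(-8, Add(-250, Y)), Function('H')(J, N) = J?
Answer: 37784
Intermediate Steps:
Y = 567 (Y = Mul(3, Add(101, 88)) = Mul(3, 189) = 567)
Z = 288 (Z = Add(3, Add(Add(110, 86), 89)) = Add(3, Add(196, 89)) = Add(3, 285) = 288)
P = -2536 (P = Mul(-8, Add(-250, 567)) = Mul(-8, 317) = -2536)
b = 40320 (b = Mul(Add(154, -14), 288) = Mul(140, 288) = 40320)
Add(P, b) = Add(-2536, 40320) = 37784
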